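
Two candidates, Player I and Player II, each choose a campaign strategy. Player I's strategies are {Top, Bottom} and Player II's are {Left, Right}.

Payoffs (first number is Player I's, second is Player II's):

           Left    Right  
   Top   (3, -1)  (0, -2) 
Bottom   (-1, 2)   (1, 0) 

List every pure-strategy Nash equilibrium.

(Top, Left)

(Top, Left): Player I gets 3 ≥ -1 from Bottom, and Player II gets -1 ≥ -2 from Right — Nash equilibrium.
(Top, Right): Player I prefers Bottom (1 > 0); Player II prefers Left (-1 > -2) — not an equilibrium.
(Bottom, Left): Player I prefers Top (3 > -1) — not an equilibrium.
(Bottom, Right): Player II prefers Left (2 > 0) — not an equilibrium.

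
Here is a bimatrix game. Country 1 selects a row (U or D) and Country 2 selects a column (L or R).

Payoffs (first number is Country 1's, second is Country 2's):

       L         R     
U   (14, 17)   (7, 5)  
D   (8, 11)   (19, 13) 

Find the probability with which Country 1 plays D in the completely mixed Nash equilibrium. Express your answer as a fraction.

Let p be the probability that Country 1 plays U. In a completely mixed equilibrium, Country 2 must be indifferent between L and R.
Country 2's expected payoff from L is 17p + 11(1−p); from R it is 5p + 13(1−p).
Setting these equal: 6p + 11 = −8p + 13, so p = 1/7.
Therefore Country 1 plays D with probability 1 − 1/7 = 6/7.

6/7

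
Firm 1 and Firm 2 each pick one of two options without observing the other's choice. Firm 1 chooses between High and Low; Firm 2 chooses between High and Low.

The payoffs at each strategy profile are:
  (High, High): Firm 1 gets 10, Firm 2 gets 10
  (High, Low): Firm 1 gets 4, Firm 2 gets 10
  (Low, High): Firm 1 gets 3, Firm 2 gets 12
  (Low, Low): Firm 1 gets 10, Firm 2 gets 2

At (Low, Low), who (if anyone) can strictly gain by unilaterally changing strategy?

Firm 2

Firm 1 at (Low, Low) earns 10; deviating to High yields 4 — not better.
Firm 2 earns 2; deviating to High yields 12 — a strict improvement.
Only Firm 2 has a strictly profitable deviation.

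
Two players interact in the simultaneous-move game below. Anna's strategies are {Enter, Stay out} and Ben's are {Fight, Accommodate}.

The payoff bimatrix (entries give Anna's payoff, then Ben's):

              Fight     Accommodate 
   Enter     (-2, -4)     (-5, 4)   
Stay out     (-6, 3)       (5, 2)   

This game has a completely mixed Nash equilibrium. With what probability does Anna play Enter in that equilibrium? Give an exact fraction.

Let x be the probability that Anna plays Enter. In a completely mixed equilibrium, Ben must be indifferent between Fight and Accommodate.
Ben's expected payoff from Fight is −4x + 3(1−x); from Accommodate it is 4x + 2(1−x).
Setting these equal: −7x + 3 = 2x + 2, so x = 1/9.

1/9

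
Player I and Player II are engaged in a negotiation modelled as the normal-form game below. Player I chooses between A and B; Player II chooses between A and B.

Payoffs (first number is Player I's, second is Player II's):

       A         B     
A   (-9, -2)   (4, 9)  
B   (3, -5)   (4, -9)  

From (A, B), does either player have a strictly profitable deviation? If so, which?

Player I at (A, B) earns 4; deviating to B yields 4 — not better.
Player II earns 9; deviating to A yields -2 — not better.
Neither player can strictly improve; the profile is a Nash equilibrium.

Neither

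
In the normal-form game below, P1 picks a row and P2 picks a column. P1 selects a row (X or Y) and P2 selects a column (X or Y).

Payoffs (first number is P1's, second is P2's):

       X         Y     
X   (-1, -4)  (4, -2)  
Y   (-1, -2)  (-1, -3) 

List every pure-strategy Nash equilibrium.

(X, X): P2 prefers Y (-2 > -4) — not an equilibrium.
(X, Y): P1 gets 4 ≥ -1 from Y, and P2 gets -2 ≥ -4 from X — Nash equilibrium.
(Y, X): P1 gets -1 ≥ -1 from X, and P2 gets -2 ≥ -3 from Y — Nash equilibrium.
(Y, Y): P1 prefers X (4 > -1); P2 prefers X (-2 > -3) — not an equilibrium.

(X, Y) and (Y, X)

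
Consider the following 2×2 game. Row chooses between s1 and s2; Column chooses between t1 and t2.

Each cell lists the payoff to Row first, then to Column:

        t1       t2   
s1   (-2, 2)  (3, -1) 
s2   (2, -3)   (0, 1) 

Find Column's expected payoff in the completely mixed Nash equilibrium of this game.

First find p, the probability Row plays s1, from Column's indifference between t1 and t2: 2p − 3(1−p) = −p + (1−p), giving p = 4/7.
Since Column is indifferent in equilibrium, Column's expected payoff equals the payoff from either column against (4/7, 3/7). Using t1: 2(4/7) − 3(3/7) = -1/7.

-1/7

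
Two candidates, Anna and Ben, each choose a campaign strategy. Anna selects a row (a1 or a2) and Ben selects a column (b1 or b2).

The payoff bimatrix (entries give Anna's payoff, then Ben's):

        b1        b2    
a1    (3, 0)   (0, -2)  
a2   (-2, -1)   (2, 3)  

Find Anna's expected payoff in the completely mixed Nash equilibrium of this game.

First find q, the probability Ben plays b1, from Anna's indifference between a1 and a2: 3q = −2q + 2(1−q), giving q = 2/7.
Since Anna is indifferent in equilibrium, Anna's expected payoff equals the payoff from either row against (2/7, 5/7). Using a1: 3(2/7) = 6/7.

6/7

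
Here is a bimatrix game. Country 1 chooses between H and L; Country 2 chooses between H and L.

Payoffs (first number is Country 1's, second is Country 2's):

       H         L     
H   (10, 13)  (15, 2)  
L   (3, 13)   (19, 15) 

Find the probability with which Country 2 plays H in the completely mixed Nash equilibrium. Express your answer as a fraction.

Let q be the probability that Country 2 plays H. In a completely mixed equilibrium, Country 1 must be indifferent between H and L.
Country 1's expected payoff from H is 10q + 15(1−q); from L it is 3q + 19(1−q).
Setting these equal: −5q + 15 = −16q + 19, so q = 4/11.

4/11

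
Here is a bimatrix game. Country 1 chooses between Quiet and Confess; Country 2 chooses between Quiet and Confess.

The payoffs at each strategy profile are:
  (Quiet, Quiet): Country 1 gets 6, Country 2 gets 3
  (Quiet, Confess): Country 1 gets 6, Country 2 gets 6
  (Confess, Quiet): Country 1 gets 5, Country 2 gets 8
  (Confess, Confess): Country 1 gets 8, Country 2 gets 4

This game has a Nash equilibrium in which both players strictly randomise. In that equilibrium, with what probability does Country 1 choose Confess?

3/7

Let r be the probability that Country 1 plays Quiet. In a completely mixed equilibrium, Country 2 must be indifferent between Quiet and Confess.
Country 2's expected payoff from Quiet is 3r + 8(1−r); from Confess it is 6r + 4(1−r).
Setting these equal: −5r + 8 = 2r + 4, so r = 4/7.
Therefore Country 1 plays Confess with probability 1 − 4/7 = 3/7.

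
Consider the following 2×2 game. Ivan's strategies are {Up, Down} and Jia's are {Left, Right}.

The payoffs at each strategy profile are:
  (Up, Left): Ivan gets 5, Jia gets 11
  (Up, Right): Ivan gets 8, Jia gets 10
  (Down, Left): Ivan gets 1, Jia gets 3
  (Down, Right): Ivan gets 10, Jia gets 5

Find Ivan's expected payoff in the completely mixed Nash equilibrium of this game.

First find y, the probability Jia plays Left, from Ivan's indifference between Up and Down: 5y + 8(1−y) = y + 10(1−y), giving y = 1/3.
Since Ivan is indifferent in equilibrium, Ivan's expected payoff equals the payoff from either row against (1/3, 2/3). Using Up: 5(1/3) + 8(2/3) = 7.

7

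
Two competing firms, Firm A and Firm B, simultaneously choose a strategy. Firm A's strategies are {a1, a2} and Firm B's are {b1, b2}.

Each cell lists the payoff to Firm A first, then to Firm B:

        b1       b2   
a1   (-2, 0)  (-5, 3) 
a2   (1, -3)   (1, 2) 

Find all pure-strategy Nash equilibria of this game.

(a2, b2)

(a1, b1): Firm A prefers a2 (1 > -2); Firm B prefers b2 (3 > 0) — not an equilibrium.
(a1, b2): Firm A prefers a2 (1 > -5) — not an equilibrium.
(a2, b1): Firm B prefers b2 (2 > -3) — not an equilibrium.
(a2, b2): Firm A gets 1 ≥ -5 from a1, and Firm B gets 2 ≥ -3 from b1 — Nash equilibrium.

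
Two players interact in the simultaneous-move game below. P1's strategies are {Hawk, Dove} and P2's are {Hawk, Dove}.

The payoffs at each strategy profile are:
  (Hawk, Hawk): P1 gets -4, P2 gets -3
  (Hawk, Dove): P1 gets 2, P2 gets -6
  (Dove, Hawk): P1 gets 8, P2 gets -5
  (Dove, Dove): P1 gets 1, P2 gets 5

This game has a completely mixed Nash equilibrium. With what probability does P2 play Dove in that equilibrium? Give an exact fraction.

Let y be the probability that P2 plays Hawk. In a completely mixed equilibrium, P1 must be indifferent between Hawk and Dove.
P1's expected payoff from Hawk is −4y + 2(1−y); from Dove it is 8y + (1−y).
Setting these equal: −6y + 2 = 7y + 1, so y = 1/13.
Therefore P2 plays Dove with probability 1 − 1/13 = 12/13.

12/13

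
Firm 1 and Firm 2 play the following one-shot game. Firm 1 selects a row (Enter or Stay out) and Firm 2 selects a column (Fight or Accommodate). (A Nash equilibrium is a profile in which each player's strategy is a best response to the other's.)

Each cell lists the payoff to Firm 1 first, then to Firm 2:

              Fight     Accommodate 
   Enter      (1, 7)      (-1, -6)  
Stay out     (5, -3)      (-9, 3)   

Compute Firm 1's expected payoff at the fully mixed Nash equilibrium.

First find y, the probability Firm 2 plays Fight, from Firm 1's indifference between Enter and Stay out: y − (1−y) = 5y − 9(1−y), giving y = 2/3.
Since Firm 1 is indifferent in equilibrium, Firm 1's expected payoff equals the payoff from either row against (2/3, 1/3). Using Enter: (2/3) − (1/3) = 1/3.

1/3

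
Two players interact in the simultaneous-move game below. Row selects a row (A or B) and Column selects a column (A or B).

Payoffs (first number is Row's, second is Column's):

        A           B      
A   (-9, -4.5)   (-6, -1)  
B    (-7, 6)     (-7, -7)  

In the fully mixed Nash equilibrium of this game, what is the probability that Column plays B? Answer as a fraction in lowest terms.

2/3

Let y be the probability that Column plays A. In a completely mixed equilibrium, Row must be indifferent between A and B.
Row's expected payoff from A is −9y − 6(1−y); from B it is −7y − 7(1−y).
Setting these equal: −3y − 6 = -7, so y = 1/3.
Therefore Column plays B with probability 1 − 1/3 = 2/3.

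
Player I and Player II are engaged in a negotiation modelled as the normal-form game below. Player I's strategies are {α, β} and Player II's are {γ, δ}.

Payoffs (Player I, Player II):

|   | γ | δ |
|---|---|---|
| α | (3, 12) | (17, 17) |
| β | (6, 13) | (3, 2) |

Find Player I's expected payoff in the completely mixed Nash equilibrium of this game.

First find q, the probability Player II plays γ, from Player I's indifference between α and β: 3q + 17(1−q) = 6q + 3(1−q), giving q = 14/17.
Since Player I is indifferent in equilibrium, Player I's expected payoff equals the payoff from either row against (14/17, 3/17). Using α: 3(14/17) + 17(3/17) = 93/17.

93/17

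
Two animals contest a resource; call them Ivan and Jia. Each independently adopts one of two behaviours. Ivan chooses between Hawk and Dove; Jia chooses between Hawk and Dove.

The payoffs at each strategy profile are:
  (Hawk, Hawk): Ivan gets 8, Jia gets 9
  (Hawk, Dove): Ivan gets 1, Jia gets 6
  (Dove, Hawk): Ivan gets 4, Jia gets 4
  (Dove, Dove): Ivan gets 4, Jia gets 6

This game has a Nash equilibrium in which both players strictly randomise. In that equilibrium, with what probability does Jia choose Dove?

4/7

Let y be the probability that Jia plays Hawk. In a completely mixed equilibrium, Ivan must be indifferent between Hawk and Dove.
Ivan's expected payoff from Hawk is 8y + (1−y); from Dove it is 4y + 4(1−y).
Setting these equal: 7y + 1 = 4, so y = 3/7.
Therefore Jia plays Dove with probability 1 − 3/7 = 4/7.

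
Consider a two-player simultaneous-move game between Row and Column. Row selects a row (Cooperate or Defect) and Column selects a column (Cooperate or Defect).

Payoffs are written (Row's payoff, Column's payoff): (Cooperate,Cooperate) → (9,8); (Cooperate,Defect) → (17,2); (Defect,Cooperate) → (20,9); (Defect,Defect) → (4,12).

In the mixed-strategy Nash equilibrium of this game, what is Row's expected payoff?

First find q, the probability Column plays Cooperate, from Row's indifference between Cooperate and Defect: 9q + 17(1−q) = 20q + 4(1−q), giving q = 13/24.
Since Row is indifferent in equilibrium, Row's expected payoff equals the payoff from either row against (13/24, 11/24). Using Cooperate: 9(13/24) + 17(11/24) = 38/3.

38/3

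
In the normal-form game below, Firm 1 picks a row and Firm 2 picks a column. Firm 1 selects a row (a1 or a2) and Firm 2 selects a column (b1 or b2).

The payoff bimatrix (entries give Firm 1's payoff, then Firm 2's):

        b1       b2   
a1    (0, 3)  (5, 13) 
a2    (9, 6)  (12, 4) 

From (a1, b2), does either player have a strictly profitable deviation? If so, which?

Firm 1

Firm 1 at (a1, b2) earns 5; deviating to a2 yields 12 — a strict improvement.
Firm 2 earns 13; deviating to b1 yields 3 — not better.
Only Firm 1 has a strictly profitable deviation.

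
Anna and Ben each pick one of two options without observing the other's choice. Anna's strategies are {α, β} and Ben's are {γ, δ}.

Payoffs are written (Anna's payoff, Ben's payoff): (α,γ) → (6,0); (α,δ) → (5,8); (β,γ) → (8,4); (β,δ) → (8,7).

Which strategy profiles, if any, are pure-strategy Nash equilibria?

(β, δ)

(α, γ): Anna prefers β (8 > 6); Ben prefers δ (8 > 0) — not an equilibrium.
(α, δ): Anna prefers β (8 > 5) — not an equilibrium.
(β, γ): Ben prefers δ (7 > 4) — not an equilibrium.
(β, δ): Anna gets 8 ≥ 5 from α, and Ben gets 7 ≥ 4 from γ — Nash equilibrium.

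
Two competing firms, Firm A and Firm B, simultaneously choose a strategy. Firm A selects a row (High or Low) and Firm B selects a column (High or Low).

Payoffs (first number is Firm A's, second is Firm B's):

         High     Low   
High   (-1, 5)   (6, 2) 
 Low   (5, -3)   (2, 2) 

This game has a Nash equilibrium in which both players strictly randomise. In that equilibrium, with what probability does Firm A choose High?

Let r be the probability that Firm A plays High. In a completely mixed equilibrium, Firm B must be indifferent between High and Low.
Firm B's expected payoff from High is 5r − 3(1−r); from Low it is 2r + 2(1−r).
Setting these equal: 8r − 3 = 2, so r = 5/8.

5/8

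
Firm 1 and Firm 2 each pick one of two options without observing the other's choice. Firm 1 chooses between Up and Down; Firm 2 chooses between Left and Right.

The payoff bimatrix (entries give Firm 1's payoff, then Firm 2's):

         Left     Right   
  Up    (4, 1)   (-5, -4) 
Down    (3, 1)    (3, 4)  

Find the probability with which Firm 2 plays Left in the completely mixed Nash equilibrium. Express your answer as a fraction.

8/9

Let y be the probability that Firm 2 plays Left. In a completely mixed equilibrium, Firm 1 must be indifferent between Up and Down.
Firm 1's expected payoff from Up is 4y − 5(1−y); from Down it is 3y + 3(1−y).
Setting these equal: 9y − 5 = 3, so y = 8/9.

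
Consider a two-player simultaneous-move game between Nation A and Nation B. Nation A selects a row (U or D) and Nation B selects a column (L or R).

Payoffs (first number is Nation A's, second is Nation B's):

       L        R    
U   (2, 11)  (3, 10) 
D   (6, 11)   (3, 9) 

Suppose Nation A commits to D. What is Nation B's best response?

L

Against D, Nation B earns 11 from L and 9 from R.
So L is the best response.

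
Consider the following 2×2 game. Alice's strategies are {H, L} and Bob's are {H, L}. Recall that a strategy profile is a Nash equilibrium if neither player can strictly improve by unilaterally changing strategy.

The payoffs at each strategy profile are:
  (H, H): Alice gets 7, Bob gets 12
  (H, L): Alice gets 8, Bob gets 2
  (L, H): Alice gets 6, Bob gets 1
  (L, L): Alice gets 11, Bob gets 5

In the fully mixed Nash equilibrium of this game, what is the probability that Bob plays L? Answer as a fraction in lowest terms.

1/4

Let y be the probability that Bob plays H. In a completely mixed equilibrium, Alice must be indifferent between H and L.
Alice's expected payoff from H is 7y + 8(1−y); from L it is 6y + 11(1−y).
Setting these equal: −y + 8 = −5y + 11, so y = 3/4.
Therefore Bob plays L with probability 1 − 3/4 = 1/4.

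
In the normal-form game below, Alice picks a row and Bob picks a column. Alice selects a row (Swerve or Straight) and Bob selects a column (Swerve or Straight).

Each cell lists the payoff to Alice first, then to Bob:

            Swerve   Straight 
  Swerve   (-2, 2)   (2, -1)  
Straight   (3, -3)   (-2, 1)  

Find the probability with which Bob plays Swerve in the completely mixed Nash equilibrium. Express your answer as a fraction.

4/9

Let y be the probability that Bob plays Swerve. In a completely mixed equilibrium, Alice must be indifferent between Swerve and Straight.
Alice's expected payoff from Swerve is −2y + 2(1−y); from Straight it is 3y − 2(1−y).
Setting these equal: −4y + 2 = 5y − 2, so y = 4/9.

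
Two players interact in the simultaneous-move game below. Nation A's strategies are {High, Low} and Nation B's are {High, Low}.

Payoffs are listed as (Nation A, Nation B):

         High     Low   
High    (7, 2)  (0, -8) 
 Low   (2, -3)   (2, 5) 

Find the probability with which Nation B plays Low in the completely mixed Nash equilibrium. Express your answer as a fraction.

5/7

Let q be the probability that Nation B plays High. In a completely mixed equilibrium, Nation A must be indifferent between High and Low.
Nation A's expected payoff from High is 7q; from Low it is 2q + 2(1−q).
Setting these equal: 7q = 2, so q = 2/7.
Therefore Nation B plays Low with probability 1 − 2/7 = 5/7.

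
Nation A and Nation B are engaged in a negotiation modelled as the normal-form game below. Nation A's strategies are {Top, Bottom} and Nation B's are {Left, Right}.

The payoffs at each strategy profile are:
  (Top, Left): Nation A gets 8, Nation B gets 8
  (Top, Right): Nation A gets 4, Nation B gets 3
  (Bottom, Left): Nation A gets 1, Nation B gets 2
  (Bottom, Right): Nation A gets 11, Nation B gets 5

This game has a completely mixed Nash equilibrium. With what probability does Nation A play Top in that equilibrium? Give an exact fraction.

3/8

Let p be the probability that Nation A plays Top. In a completely mixed equilibrium, Nation B must be indifferent between Left and Right.
Nation B's expected payoff from Left is 8p + 2(1−p); from Right it is 3p + 5(1−p).
Setting these equal: 6p + 2 = −2p + 5, so p = 3/8.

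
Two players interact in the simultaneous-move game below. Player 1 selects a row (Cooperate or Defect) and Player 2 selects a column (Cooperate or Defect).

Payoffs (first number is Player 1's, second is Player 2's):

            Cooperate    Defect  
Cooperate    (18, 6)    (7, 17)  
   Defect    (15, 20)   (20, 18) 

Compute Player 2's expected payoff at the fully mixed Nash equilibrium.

First find p, the probability Player 1 plays Cooperate, from Player 2's indifference between Cooperate and Defect: 6p + 20(1−p) = 17p + 18(1−p), giving p = 2/13.
Since Player 2 is indifferent in equilibrium, Player 2's expected payoff equals the payoff from either column against (2/13, 11/13). Using Cooperate: 6(2/13) + 20(11/13) = 232/13.

232/13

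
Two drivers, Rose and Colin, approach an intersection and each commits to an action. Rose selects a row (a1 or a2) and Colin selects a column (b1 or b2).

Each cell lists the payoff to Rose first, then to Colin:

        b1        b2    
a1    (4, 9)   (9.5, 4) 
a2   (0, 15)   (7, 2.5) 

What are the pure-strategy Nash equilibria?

(a1, b1)

(a1, b1): Rose gets 4 ≥ 0 from a2, and Colin gets 9 ≥ 4 from b2 — Nash equilibrium.
(a1, b2): Colin prefers b1 (9 > 4) — not an equilibrium.
(a2, b1): Rose prefers a1 (4 > 0) — not an equilibrium.
(a2, b2): Rose prefers a1 (9.5 > 7); Colin prefers b1 (15 > 2.5) — not an equilibrium.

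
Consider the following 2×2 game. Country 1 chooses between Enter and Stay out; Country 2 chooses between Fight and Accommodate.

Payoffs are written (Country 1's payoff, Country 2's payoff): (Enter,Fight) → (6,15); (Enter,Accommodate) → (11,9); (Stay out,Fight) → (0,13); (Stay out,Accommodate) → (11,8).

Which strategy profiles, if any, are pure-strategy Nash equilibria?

(Enter, Fight)

(Enter, Fight): Country 1 gets 6 ≥ 0 from Stay out, and Country 2 gets 15 ≥ 9 from Accommodate — Nash equilibrium.
(Enter, Accommodate): Country 2 prefers Fight (15 > 9) — not an equilibrium.
(Stay out, Fight): Country 1 prefers Enter (6 > 0) — not an equilibrium.
(Stay out, Accommodate): Country 2 prefers Fight (13 > 8) — not an equilibrium.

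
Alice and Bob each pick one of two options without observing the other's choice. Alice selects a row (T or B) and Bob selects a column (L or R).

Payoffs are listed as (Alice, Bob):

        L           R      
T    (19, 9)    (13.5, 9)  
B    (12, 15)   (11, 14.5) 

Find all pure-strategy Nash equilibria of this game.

(T, L): Alice gets 19 ≥ 12 from B, and Bob gets 9 ≥ 9 from R — Nash equilibrium.
(T, R): Alice gets 13.5 ≥ 11 from B, and Bob gets 9 ≥ 9 from L — Nash equilibrium.
(B, L): Alice prefers T (19 > 12) — not an equilibrium.
(B, R): Alice prefers T (13.5 > 11); Bob prefers L (15 > 14.5) — not an equilibrium.

(T, L) and (T, R)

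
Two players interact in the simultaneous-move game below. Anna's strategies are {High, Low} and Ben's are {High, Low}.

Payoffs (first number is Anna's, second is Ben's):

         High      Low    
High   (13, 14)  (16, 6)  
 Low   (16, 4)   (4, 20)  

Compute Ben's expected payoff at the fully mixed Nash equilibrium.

First find x, the probability Anna plays High, from Ben's indifference between High and Low: 14x + 4(1−x) = 6x + 20(1−x), giving x = 2/3.
Since Ben is indifferent in equilibrium, Ben's expected payoff equals the payoff from either column against (2/3, 1/3). Using High: 14(2/3) + 4(1/3) = 32/3.

32/3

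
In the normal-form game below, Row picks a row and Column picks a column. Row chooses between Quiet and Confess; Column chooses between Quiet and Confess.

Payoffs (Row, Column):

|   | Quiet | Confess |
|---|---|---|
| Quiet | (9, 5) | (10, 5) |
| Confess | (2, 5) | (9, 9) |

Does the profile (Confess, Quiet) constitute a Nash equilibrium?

No

At (Confess, Quiet), Row earns 2; switching to Quiet would give 9, so Row would deviate.
Column earns 5; switching to Confess would give 9, so Column would deviate.
Since at least one player can profitably deviate, this is not a Nash equilibrium.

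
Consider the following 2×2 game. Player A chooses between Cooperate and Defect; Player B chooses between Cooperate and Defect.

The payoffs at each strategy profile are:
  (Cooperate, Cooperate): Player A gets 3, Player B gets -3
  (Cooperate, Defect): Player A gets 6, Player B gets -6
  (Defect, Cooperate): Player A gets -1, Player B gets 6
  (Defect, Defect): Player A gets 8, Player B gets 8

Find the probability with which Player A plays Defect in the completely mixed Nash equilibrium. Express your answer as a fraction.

Let x be the probability that Player A plays Cooperate. In a completely mixed equilibrium, Player B must be indifferent between Cooperate and Defect.
Player B's expected payoff from Cooperate is −3x + 6(1−x); from Defect it is −6x + 8(1−x).
Setting these equal: −9x + 6 = −14x + 8, so x = 2/5.
Therefore Player A plays Defect with probability 1 − 2/5 = 3/5.

3/5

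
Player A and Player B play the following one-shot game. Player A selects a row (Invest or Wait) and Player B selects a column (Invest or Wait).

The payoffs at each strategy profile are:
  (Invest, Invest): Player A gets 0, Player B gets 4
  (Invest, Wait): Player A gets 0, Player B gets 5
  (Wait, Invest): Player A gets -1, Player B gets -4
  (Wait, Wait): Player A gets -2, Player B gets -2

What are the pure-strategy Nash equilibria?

(Invest, Invest): Player B prefers Wait (5 > 4) — not an equilibrium.
(Invest, Wait): Player A gets 0 ≥ -2 from Wait, and Player B gets 5 ≥ 4 from Invest — Nash equilibrium.
(Wait, Invest): Player A prefers Invest (0 > -1); Player B prefers Wait (-2 > -4) — not an equilibrium.
(Wait, Wait): Player A prefers Invest (0 > -2) — not an equilibrium.

(Invest, Wait)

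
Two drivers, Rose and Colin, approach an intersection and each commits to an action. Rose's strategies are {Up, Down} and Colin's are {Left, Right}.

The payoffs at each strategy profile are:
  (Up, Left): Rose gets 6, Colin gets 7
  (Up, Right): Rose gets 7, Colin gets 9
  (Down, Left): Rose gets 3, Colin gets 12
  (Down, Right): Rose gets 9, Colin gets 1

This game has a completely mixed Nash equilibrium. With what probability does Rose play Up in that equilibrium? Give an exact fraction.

Let r be the probability that Rose plays Up. In a completely mixed equilibrium, Colin must be indifferent between Left and Right.
Colin's expected payoff from Left is 7r + 12(1−r); from Right it is 9r + (1−r).
Setting these equal: −5r + 12 = 8r + 1, so r = 11/13.

11/13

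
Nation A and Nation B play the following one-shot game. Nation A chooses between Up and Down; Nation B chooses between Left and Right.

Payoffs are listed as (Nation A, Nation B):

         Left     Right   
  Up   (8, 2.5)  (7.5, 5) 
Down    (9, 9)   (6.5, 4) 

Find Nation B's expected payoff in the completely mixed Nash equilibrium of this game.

First find p, the probability Nation A plays Up, from Nation B's indifference between Left and Right: 2.5p + 9(1−p) = 5p + 4(1−p), giving p = 2/3.
Since Nation B is indifferent in equilibrium, Nation B's expected payoff equals the payoff from either column against (2/3, 1/3). Using Left: 2.5(2/3) + 9(1/3) = 14/3.

14/3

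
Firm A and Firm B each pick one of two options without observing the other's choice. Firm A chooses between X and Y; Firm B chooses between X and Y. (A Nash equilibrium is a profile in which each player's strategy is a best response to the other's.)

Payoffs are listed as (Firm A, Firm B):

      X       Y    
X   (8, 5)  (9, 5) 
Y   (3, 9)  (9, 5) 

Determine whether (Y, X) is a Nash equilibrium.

At (Y, X), Firm A earns 3; switching to X would give 8, so Firm A would deviate.
Firm B earns 9; switching to Y would give 5, so Firm B has no profitable deviation.
Since at least one player can profitably deviate, this is not a Nash equilibrium.

No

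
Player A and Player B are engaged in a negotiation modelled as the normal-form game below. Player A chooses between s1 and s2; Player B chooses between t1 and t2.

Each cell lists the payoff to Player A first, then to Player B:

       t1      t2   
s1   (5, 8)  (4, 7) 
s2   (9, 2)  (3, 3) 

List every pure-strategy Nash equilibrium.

(s1, t1): Player A prefers s2 (9 > 5) — not an equilibrium.
(s1, t2): Player B prefers t1 (8 > 7) — not an equilibrium.
(s2, t1): Player B prefers t2 (3 > 2) — not an equilibrium.
(s2, t2): Player A prefers s1 (4 > 3) — not an equilibrium.

none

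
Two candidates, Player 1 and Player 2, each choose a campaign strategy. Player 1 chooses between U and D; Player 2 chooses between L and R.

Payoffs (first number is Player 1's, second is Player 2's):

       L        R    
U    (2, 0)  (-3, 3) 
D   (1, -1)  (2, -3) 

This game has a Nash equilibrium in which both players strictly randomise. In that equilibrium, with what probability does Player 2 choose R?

Let q be the probability that Player 2 plays L. In a completely mixed equilibrium, Player 1 must be indifferent between U and D.
Player 1's expected payoff from U is 2q − 3(1−q); from D it is q + 2(1−q).
Setting these equal: 5q − 3 = −q + 2, so q = 5/6.
Therefore Player 2 plays R with probability 1 − 5/6 = 1/6.

1/6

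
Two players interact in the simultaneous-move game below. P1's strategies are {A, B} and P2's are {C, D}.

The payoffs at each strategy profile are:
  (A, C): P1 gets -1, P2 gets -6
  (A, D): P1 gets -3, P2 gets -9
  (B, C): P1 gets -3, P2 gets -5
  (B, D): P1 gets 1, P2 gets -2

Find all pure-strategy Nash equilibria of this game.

(A, C): P1 gets -1 ≥ -3 from B, and P2 gets -6 ≥ -9 from D — Nash equilibrium.
(A, D): P1 prefers B (1 > -3); P2 prefers C (-6 > -9) — not an equilibrium.
(B, C): P1 prefers A (-1 > -3); P2 prefers D (-2 > -5) — not an equilibrium.
(B, D): P1 gets 1 ≥ -3 from A, and P2 gets -2 ≥ -5 from C — Nash equilibrium.

(A, C) and (B, D)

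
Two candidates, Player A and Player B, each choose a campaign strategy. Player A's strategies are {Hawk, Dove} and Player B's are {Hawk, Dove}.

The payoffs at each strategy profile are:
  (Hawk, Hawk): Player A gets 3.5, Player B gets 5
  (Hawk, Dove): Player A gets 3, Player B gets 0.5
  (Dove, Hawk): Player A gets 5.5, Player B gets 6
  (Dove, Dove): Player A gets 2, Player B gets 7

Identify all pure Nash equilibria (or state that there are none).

none

(Hawk, Hawk): Player A prefers Dove (5.5 > 3.5) — not an equilibrium.
(Hawk, Dove): Player B prefers Hawk (5 > 0.5) — not an equilibrium.
(Dove, Hawk): Player B prefers Dove (7 > 6) — not an equilibrium.
(Dove, Dove): Player A prefers Hawk (3 > 2) — not an equilibrium.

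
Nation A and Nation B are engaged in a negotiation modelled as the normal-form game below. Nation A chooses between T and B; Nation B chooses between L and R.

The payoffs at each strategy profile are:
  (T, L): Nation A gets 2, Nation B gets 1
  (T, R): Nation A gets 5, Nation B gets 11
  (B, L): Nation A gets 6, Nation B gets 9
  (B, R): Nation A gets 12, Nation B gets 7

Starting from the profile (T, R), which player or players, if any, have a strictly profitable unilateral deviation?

Nation A at (T, R) earns 5; deviating to B yields 12 — a strict improvement.
Nation B earns 11; deviating to L yields 1 — not better.
Only Nation A has a strictly profitable deviation.

Nation A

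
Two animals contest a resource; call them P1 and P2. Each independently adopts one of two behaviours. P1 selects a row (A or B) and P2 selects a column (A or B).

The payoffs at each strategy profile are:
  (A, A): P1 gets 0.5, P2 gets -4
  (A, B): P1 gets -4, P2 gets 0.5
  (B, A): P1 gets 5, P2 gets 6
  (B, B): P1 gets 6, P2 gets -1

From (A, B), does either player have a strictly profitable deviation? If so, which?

P1 at (A, B) earns -4; deviating to B yields 6 — a strict improvement.
P2 earns 0.5; deviating to A yields -4 — not better.
Only P1 has a strictly profitable deviation.

P1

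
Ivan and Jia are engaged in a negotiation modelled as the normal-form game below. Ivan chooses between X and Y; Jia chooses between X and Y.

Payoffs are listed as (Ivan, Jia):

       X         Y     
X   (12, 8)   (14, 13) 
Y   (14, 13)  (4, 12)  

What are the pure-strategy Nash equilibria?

(X, Y) and (Y, X)

(X, X): Ivan prefers Y (14 > 12); Jia prefers Y (13 > 8) — not an equilibrium.
(X, Y): Ivan gets 14 ≥ 4 from Y, and Jia gets 13 ≥ 8 from X — Nash equilibrium.
(Y, X): Ivan gets 14 ≥ 12 from X, and Jia gets 13 ≥ 12 from Y — Nash equilibrium.
(Y, Y): Ivan prefers X (14 > 4); Jia prefers X (13 > 12) — not an equilibrium.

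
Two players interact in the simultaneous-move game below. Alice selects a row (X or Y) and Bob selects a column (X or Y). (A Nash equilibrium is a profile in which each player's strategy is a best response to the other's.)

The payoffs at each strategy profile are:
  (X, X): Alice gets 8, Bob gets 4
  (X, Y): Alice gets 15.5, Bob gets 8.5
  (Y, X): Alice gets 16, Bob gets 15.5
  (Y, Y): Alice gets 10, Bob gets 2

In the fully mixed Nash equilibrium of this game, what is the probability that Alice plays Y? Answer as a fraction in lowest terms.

Let r be the probability that Alice plays X. In a completely mixed equilibrium, Bob must be indifferent between X and Y.
Bob's expected payoff from X is 4r + 15.5(1−r); from Y it is 8.5r + 2(1−r).
Setting these equal: −11.5r + 15.5 = 6.5r + 2, so r = 3/4.
Therefore Alice plays Y with probability 1 − 3/4 = 1/4.

1/4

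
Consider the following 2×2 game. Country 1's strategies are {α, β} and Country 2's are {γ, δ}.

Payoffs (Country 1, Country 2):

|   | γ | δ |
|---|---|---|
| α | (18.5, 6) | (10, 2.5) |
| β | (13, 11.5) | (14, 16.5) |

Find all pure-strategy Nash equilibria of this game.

(α, γ): Country 1 gets 18.5 ≥ 13 from β, and Country 2 gets 6 ≥ 2.5 from δ — Nash equilibrium.
(α, δ): Country 1 prefers β (14 > 10); Country 2 prefers γ (6 > 2.5) — not an equilibrium.
(β, γ): Country 1 prefers α (18.5 > 13); Country 2 prefers δ (16.5 > 11.5) — not an equilibrium.
(β, δ): Country 1 gets 14 ≥ 10 from α, and Country 2 gets 16.5 ≥ 11.5 from γ — Nash equilibrium.

(α, γ) and (β, δ)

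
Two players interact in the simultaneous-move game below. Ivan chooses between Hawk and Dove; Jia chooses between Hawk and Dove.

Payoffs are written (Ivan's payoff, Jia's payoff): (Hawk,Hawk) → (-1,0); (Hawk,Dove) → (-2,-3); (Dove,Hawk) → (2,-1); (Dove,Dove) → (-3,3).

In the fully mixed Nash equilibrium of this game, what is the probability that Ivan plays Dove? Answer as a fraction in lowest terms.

3/7

Let x be the probability that Ivan plays Hawk. In a completely mixed equilibrium, Jia must be indifferent between Hawk and Dove.
Jia's expected payoff from Hawk is −(1−x); from Dove it is −3x + 3(1−x).
Setting these equal: x − 1 = −6x + 3, so x = 4/7.
Therefore Ivan plays Dove with probability 1 − 4/7 = 3/7.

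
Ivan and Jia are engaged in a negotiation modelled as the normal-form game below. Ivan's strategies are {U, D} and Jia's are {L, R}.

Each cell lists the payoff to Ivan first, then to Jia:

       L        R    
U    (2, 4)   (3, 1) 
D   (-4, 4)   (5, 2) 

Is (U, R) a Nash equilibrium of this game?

No

At (U, R), Ivan earns 3; switching to D would give 5, so Ivan would deviate.
Jia earns 1; switching to L would give 4, so Jia would deviate.
Since at least one player can profitably deviate, this is not a Nash equilibrium.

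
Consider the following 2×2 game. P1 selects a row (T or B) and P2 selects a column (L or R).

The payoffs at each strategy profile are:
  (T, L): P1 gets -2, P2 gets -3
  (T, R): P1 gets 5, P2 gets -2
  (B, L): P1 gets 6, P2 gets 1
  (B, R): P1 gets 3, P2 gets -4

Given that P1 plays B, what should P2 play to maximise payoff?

L

Against B, P2 earns 1 from L and -4 from R.
So L is the best response.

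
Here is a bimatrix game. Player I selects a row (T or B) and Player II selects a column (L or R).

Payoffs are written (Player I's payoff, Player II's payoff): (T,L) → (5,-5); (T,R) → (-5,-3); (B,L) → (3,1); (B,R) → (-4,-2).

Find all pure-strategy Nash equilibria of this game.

none

(T, L): Player II prefers R (-3 > -5) — not an equilibrium.
(T, R): Player I prefers B (-4 > -5) — not an equilibrium.
(B, L): Player I prefers T (5 > 3) — not an equilibrium.
(B, R): Player II prefers L (1 > -2) — not an equilibrium.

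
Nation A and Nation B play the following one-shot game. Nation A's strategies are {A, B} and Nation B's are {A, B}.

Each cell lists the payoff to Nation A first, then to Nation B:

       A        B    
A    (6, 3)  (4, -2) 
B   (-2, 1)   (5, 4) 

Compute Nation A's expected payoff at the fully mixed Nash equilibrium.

38/9

First find q, the probability Nation B plays A, from Nation A's indifference between A and B: 6q + 4(1−q) = −2q + 5(1−q), giving q = 1/9.
Since Nation A is indifferent in equilibrium, Nation A's expected payoff equals the payoff from either row against (1/9, 8/9). Using A: 6(1/9) + 4(8/9) = 38/9.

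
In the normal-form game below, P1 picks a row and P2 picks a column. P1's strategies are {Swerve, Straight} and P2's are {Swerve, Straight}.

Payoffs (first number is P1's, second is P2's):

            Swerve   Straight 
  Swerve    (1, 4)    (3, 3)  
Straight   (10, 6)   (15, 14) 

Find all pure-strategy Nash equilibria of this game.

(Swerve, Swerve): P1 prefers Straight (10 > 1) — not an equilibrium.
(Swerve, Straight): P1 prefers Straight (15 > 3); P2 prefers Swerve (4 > 3) — not an equilibrium.
(Straight, Swerve): P2 prefers Straight (14 > 6) — not an equilibrium.
(Straight, Straight): P1 gets 15 ≥ 3 from Swerve, and P2 gets 14 ≥ 6 from Swerve — Nash equilibrium.

(Straight, Straight)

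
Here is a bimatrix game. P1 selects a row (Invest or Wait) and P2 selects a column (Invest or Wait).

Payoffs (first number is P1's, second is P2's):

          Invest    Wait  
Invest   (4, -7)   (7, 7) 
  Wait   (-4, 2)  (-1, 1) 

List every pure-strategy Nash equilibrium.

(Invest, Wait)

(Invest, Invest): P2 prefers Wait (7 > -7) — not an equilibrium.
(Invest, Wait): P1 gets 7 ≥ -1 from Wait, and P2 gets 7 ≥ -7 from Invest — Nash equilibrium.
(Wait, Invest): P1 prefers Invest (4 > -4) — not an equilibrium.
(Wait, Wait): P1 prefers Invest (7 > -1); P2 prefers Invest (2 > 1) — not an equilibrium.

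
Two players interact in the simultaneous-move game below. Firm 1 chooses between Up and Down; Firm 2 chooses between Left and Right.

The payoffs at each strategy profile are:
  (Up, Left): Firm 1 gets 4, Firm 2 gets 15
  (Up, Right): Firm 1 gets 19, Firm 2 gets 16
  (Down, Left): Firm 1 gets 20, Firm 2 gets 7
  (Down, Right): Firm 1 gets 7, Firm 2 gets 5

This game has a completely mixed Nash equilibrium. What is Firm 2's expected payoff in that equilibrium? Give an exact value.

First find x, the probability Firm 1 plays Up, from Firm 2's indifference between Left and Right: 15x + 7(1−x) = 16x + 5(1−x), giving x = 2/3.
Since Firm 2 is indifferent in equilibrium, Firm 2's expected payoff equals the payoff from either column against (2/3, 1/3). Using Left: 15(2/3) + 7(1/3) = 37/3.

37/3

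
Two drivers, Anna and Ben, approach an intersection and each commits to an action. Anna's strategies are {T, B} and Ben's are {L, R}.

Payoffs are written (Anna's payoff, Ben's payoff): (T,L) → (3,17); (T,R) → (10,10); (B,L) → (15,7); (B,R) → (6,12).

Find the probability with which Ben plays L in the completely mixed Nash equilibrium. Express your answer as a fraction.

Let y be the probability that Ben plays L. In a completely mixed equilibrium, Anna must be indifferent between T and B.
Anna's expected payoff from T is 3y + 10(1−y); from B it is 15y + 6(1−y).
Setting these equal: −7y + 10 = 9y + 6, so y = 1/4.

1/4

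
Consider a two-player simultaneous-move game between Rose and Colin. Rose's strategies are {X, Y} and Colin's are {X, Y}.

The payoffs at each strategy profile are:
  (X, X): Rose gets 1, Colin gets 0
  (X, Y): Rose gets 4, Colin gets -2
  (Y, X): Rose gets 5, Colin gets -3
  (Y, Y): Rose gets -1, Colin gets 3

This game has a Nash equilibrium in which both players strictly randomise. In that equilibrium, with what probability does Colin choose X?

Let y be the probability that Colin plays X. In a completely mixed equilibrium, Rose must be indifferent between X and Y.
Rose's expected payoff from X is y + 4(1−y); from Y it is 5y − (1−y).
Setting these equal: −3y + 4 = 6y − 1, so y = 5/9.

5/9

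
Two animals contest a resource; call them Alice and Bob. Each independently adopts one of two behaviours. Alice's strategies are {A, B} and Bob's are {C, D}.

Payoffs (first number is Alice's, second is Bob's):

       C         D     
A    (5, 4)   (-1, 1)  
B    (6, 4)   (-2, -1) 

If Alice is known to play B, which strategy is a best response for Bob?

C

Against B, Bob earns 4 from C and -1 from D.
So C is the best response.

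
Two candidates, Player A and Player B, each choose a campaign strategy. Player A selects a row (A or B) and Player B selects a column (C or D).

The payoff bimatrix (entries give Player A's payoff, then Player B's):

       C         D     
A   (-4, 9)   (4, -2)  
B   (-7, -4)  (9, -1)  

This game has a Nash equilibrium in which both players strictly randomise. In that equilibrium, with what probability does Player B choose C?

5/8

Let c be the probability that Player B plays C. In a completely mixed equilibrium, Player A must be indifferent between A and B.
Player A's expected payoff from A is −4c + 4(1−c); from B it is −7c + 9(1−c).
Setting these equal: −8c + 4 = −16c + 9, so c = 5/8.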